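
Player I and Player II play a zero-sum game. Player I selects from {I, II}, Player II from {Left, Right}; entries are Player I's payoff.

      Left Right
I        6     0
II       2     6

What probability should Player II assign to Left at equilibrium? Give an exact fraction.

Row minima: I → 0, II → 2; maximin = 2.
Column maxima: Left → 6, Right → 6; minimax = 6.
2 ≠ 6, so there is no saddle point; optimal play is mixed.
Let Player I play I with probability p. Expected payoff against Left: 6p + 2(1−p) = 4p + 2; against Right: 0p + 6(1−p) = −6p + 6.
Setting these equal: 4p + 2 = −6p + 6 ⇒ 10p = 4 ⇒ p = 2/5, and the value is (4)·(2/5) + 2 = 18/5.
For Player II: with q = P(Left), equating I's and II's payoffs gives 6q = −4q + 6 ⇒ q = 3/5.

3/5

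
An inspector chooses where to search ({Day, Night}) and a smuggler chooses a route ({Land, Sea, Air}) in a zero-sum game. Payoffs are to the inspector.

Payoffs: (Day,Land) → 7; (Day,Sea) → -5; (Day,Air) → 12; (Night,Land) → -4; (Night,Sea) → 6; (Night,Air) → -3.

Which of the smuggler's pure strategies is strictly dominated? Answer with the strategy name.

Land holds the inspector's payoff strictly below Air in every row: 7 < 12, -4 < -3.
So Air is strictly dominated for the smuggler.

Air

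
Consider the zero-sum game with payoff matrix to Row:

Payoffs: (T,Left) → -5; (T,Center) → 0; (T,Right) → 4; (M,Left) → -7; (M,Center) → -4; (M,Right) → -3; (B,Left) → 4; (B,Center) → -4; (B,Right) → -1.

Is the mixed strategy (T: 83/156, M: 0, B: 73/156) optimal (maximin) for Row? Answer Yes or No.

No

Against Left this mix gives (83/156)·(-5) + (73/156)·4 = -41/52.
Against Center this mix gives (83/156)·0 + (73/156)·(-4) = -73/39.
Against Right this mix gives (83/156)·4 + (73/156)·(-1) = 259/156.
Column will play Center, holding Row to -73/39. Shifting weight toward the row that does better against Center would raise this floor (the equalizing mix achieves -20/13 against both Center and Left), so the proposed strategy is not optimal.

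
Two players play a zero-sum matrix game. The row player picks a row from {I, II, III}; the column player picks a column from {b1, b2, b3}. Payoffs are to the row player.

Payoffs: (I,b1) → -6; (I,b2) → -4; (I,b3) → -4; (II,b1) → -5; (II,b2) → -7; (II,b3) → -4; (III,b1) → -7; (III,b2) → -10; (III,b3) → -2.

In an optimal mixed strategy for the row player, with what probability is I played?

Row minima: I → -6, II → -7, III → -10; maximin = -6.
Column maxima: b1 → -5, b2 → -4, b3 → -2; minimax = -5.
-6 ≠ -5, so there is no saddle point; optimal play is mixed.
b3 is strictly dominated by b1 (it gives the row player strictly more in every row), so the column player never plays it.
With b3 eliminated, III is strictly dominated by I (I gives the row player strictly more in every remaining column), so the row player never plays it.
On the remaining 2×2 (I, II vs b1, b2):
Let the row player play I with probability p. Expected payoff against b1: (-6)p + (-5)(1−p) = −p − 5; against b2: (-4)p + (-7)(1−p) = 3p − 7.
Setting these equal: −p − 5 = 3p − 7 ⇒ −4p = -2 ⇒ p = 1/2, and the value is (-1)·(1/2) − 5 = -11/2.
For the column player: with q = P(b1), equating I's and II's payoffs gives −2q − 4 = 2q − 7 ⇒ q = 3/4.

1/2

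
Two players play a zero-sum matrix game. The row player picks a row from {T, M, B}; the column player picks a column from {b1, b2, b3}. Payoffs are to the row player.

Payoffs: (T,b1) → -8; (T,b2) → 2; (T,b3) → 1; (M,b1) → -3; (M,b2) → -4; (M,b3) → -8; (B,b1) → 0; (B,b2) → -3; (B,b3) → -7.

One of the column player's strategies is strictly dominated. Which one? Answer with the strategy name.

b2

b3 holds the row player's payoff strictly below b2 in every row: 1 < 2, -8 < -4, -7 < -3.
So b2 is strictly dominated for the column player.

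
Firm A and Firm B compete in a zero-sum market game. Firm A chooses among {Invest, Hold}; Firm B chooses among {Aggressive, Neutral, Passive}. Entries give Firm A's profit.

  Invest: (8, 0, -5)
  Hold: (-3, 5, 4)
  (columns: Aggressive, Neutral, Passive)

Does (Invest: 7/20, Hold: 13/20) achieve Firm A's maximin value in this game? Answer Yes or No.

Yes

Against Aggressive this mix gives (7/20)·8 + (13/20)·(-3) = 17/20.
Against Neutral this mix gives (7/20)·0 + (13/20)·5 = 13/4.
Against Passive this mix gives (7/20)·(-5) + (13/20)·4 = 17/20.
All of Firm B's active replies (Aggressive, Passive) yield 17/20, and no column does worse for Firm A. The mix makes Firm B indifferent and guarantees 17/20, so it is optimal.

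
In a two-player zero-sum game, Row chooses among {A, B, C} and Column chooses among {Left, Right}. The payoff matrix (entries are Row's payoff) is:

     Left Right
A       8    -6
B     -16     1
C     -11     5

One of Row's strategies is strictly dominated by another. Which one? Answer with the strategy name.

B

C gives a strictly higher payoff than B against every column: -11 > -16, 5 > 1.
So B is strictly dominated and Row never plays it.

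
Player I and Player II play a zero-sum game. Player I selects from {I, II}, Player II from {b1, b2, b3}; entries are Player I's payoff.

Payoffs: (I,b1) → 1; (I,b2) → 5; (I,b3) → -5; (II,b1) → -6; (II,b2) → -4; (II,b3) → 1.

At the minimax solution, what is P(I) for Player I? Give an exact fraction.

Row minima: I → -5, II → -6; maximin = -5.
Column maxima: b1 → 1, b2 → 5, b3 → 1; minimax = 1.
-5 ≠ 1, so there is no saddle point; optimal play is mixed.
b2 is strictly dominated by b1 (it gives Player I strictly more in every row), so Player II never plays it.
On the remaining 2×2 (I, II vs b1, b3):
Let Player I play I with probability p. Expected payoff against b1: 1p + (-6)(1−p) = 7p − 6; against b3: (-5)p + 1(1−p) = −6p + 1.
Setting these equal: 7p − 6 = −6p + 1 ⇒ 13p = 7 ⇒ p = 7/13, and the value is (7)·(7/13) − 6 = -29/13.
For Player II: with q = P(b1), equating I's and II's payoffs gives 6q − 5 = −7q + 1 ⇒ q = 6/13.

7/13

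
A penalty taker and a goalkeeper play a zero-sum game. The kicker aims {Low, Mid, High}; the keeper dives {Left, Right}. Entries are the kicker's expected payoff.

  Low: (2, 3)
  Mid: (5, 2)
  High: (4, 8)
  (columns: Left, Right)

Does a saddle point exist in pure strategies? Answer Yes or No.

Row minima: Low → 2, Mid → 2, High → 4; maximin = 4.
Column maxima: Left → 5, Right → 8; minimax = 5.
4 ≠ 5, so no pure-strategy equilibrium exists.

No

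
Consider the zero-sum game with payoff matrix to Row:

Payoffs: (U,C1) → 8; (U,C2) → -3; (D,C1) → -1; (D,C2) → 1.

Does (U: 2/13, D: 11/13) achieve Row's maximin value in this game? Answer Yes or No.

Against C1 this mix gives (2/13)·8 + (11/13)·(-1) = 5/13.
Against C2 this mix gives (2/13)·(-3) + (11/13)·1 = 5/13.
All of Column's active replies (C1, C2) yield 5/13, and no column does worse for Row. The mix makes Column indifferent and guarantees 5/13, so it is optimal.

Yes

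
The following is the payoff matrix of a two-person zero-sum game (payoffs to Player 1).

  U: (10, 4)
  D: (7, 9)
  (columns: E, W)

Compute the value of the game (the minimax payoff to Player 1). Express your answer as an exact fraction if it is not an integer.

Row minima: U → 4, D → 7; maximin = 7.
Column maxima: E → 10, W → 9; minimax = 9.
7 ≠ 9, so there is no saddle point; optimal play is mixed.
Let Player 1 play U with probability p. Expected payoff against E: 10p + 7(1−p) = 3p + 7; against W: 4p + 9(1−p) = −5p + 9.
Setting these equal: 3p + 7 = −5p + 9 ⇒ 8p = 2 ⇒ p = 1/4, and the value is (3)·(1/4) + 7 = 31/4.
For Player 2: with q = P(E), equating U's and D's payoffs gives 6q + 4 = −2q + 9 ⇒ q = 5/8.

31/4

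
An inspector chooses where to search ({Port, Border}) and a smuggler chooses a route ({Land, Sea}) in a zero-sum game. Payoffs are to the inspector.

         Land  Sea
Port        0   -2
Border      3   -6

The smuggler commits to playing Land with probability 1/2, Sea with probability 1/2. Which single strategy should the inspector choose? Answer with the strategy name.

Port

Expected payoff of Port: (1/2)·0 + (1/2)·(-2) = -1.
Expected payoff of Border: (1/2)·3 + (1/2)·(-6) = -3/2.
The largest is -1, so the inspector's best response is Port.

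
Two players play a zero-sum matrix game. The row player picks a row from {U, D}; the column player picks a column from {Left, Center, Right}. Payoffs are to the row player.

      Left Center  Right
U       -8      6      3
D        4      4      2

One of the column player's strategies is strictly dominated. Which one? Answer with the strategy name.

Center

Right holds the row player's payoff strictly below Center in every row: 3 < 6, 2 < 4.
So Center is strictly dominated for the column player.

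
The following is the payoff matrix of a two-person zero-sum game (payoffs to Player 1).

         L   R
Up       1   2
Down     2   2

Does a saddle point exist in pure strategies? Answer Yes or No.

Row minima: Up → 1, Down → 2; maximin = 2.
Column maxima: L → 2, R → 2; minimax = 2.
maximin = minimax = 2, so a saddle point exists.

Yes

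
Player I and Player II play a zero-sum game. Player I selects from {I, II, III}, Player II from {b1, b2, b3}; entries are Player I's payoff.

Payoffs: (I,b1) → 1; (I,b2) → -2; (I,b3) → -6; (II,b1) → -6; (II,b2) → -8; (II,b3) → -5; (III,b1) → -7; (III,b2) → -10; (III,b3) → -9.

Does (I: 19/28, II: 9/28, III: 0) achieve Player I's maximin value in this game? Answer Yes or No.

No

Against b1 this mix gives (19/28)·1 + (9/28)·(-6) = -5/4.
Against b2 this mix gives (19/28)·(-2) + (9/28)·(-8) = -55/14.
Against b3 this mix gives (19/28)·(-6) + (9/28)·(-5) = -159/28.
Player II will play b3, holding Player I to -159/28. Shifting weight toward the row that does better against b3 would raise this floor (the equalizing mix achieves -38/7 against both b3 and b2), so the proposed strategy is not optimal.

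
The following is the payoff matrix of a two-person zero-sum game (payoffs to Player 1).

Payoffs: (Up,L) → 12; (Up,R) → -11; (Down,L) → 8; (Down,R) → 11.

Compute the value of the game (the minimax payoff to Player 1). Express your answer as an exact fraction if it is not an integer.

Row minima: Up → -11, Down → 8; maximin = 8.
Column maxima: L → 12, R → 11; minimax = 11.
8 ≠ 11, so there is no saddle point; optimal play is mixed.
Let Player 1 play Up with probability p. Expected payoff against L: 12p + 8(1−p) = 4p + 8; against R: (-11)p + 11(1−p) = −22p + 11.
Setting these equal: 4p + 8 = −22p + 11 ⇒ 26p = 3 ⇒ p = 3/26, and the value is (4)·(3/26) + 8 = 110/13.
For Player 2: with q = P(L), equating Up's and Down's payoffs gives 23q − 11 = −3q + 11 ⇒ q = 11/13.

110/13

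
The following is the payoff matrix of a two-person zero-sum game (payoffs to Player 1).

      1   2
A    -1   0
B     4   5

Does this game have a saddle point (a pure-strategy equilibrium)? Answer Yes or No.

Yes

Row minima: A → -1, B → 4; maximin = 4.
Column maxima: 1 → 4, 2 → 5; minimax = 4.
maximin = minimax = 4, so a saddle point exists.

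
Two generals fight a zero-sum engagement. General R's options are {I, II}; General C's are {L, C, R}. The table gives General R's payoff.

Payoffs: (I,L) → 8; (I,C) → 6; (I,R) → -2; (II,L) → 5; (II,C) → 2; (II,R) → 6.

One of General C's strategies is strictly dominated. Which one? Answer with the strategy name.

C holds General R's payoff strictly below L in every row: 6 < 8, 2 < 5.
So L is strictly dominated for General C.

L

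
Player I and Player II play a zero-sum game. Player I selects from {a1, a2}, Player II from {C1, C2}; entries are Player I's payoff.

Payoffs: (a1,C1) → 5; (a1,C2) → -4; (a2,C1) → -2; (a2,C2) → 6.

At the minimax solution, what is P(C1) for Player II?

10/17

Row minima: a1 → -4, a2 → -2; maximin = -2.
Column maxima: C1 → 5, C2 → 6; minimax = 5.
-2 ≠ 5, so there is no saddle point; optimal play is mixed.
Let Player I play a1 with probability p. Expected payoff against C1: 5p + (-2)(1−p) = 7p − 2; against C2: (-4)p + 6(1−p) = −10p + 6.
Setting these equal: 7p − 2 = −10p + 6 ⇒ 17p = 8 ⇒ p = 8/17, and the value is (7)·(8/17) − 2 = 22/17.
For Player II: with q = P(C1), equating a1's and a2's payoffs gives 9q − 4 = −8q + 6 ⇒ q = 10/17.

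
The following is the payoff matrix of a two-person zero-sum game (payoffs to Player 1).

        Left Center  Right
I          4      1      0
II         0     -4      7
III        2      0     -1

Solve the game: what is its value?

7/12

Row minima: I → 0, II → -4, III → -1; maximin = 0.
Column maxima: Left → 4, Center → 1, Right → 7; minimax = 1.
0 ≠ 1, so there is no saddle point; optimal play is mixed.
III is strictly dominated by I, so Player 1 never plays it.
Left is strictly dominated by Center (it gives Player 1 strictly more in every row), so Player 2 never plays it.
On the remaining 2×2 (I, II vs Center, Right):
Let Player 1 play I with probability p. Expected payoff against Center: 1p + (-4)(1−p) = 5p − 4; against Right: 0p + 7(1−p) = −7p + 7.
Setting these equal: 5p − 4 = −7p + 7 ⇒ 12p = 11 ⇒ p = 11/12, and the value is (5)·(11/12) − 4 = 7/12.
For Player 2: with q = P(Center), equating I's and II's payoffs gives q = −11q + 7 ⇒ q = 7/12.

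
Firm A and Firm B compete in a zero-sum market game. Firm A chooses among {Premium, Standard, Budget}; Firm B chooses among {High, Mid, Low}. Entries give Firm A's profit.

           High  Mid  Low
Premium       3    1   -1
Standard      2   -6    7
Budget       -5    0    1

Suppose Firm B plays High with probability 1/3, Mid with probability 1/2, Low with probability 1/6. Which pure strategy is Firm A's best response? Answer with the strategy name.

Expected payoff of Premium: (1/3)·3 + (1/2)·1 + (1/6)·(-1) = 4/3.
Expected payoff of Standard: (1/3)·2 + (1/2)·(-6) + (1/6)·7 = -7/6.
Expected payoff of Budget: (1/3)·(-5) + (1/2)·0 + (1/6)·1 = -3/2.
The largest is 4/3, so Firm A's best response is Premium.

Premium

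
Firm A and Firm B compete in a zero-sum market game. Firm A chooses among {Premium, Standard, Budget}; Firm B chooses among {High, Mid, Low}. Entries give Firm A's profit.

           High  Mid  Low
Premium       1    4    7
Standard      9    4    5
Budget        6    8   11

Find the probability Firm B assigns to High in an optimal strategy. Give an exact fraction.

4/7

Row minima: Premium → 1, Standard → 4, Budget → 6; maximin = 6.
Column maxima: High → 9, Mid → 8, Low → 11; minimax = 8.
6 ≠ 8, so there is no saddle point; optimal play is mixed.
Premium is strictly dominated by Budget, so Firm A never plays it.
Low is strictly dominated by Mid (it gives Firm A strictly more in every row), so Firm B never plays it.
On the remaining 2×2 (Standard, Budget vs High, Mid):
Let Firm A play Standard with probability p. Expected payoff against High: 9p + 6(1−p) = 3p + 6; against Mid: 4p + 8(1−p) = −4p + 8.
Setting these equal: 3p + 6 = −4p + 8 ⇒ 7p = 2 ⇒ p = 2/7, and the value is (3)·(2/7) + 6 = 48/7.
For Firm B: with q = P(High), equating Standard's and Budget's payoffs gives 5q + 4 = −2q + 8 ⇒ q = 4/7.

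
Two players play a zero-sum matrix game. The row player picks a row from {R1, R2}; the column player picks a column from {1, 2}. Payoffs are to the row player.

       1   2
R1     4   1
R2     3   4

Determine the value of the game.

13/4

Row minima: R1 → 1, R2 → 3; maximin = 3.
Column maxima: 1 → 4, 2 → 4; minimax = 4.
3 ≠ 4, so there is no saddle point; optimal play is mixed.
Let the row player play R1 with probability p. Expected payoff against 1: 4p + 3(1−p) = p + 3; against 2: 1p + 4(1−p) = −3p + 4.
Setting these equal: p + 3 = −3p + 4 ⇒ 4p = 1 ⇒ p = 1/4, and the value is (1)·(1/4) + 3 = 13/4.
For the column player: with q = P(1), equating R1's and R2's payoffs gives 3q + 1 = −q + 4 ⇒ q = 3/4.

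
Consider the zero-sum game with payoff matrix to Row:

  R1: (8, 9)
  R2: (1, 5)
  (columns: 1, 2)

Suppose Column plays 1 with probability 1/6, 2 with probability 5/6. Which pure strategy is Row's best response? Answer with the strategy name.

R1

Expected payoff of R1: (1/6)·8 + (5/6)·9 = 53/6.
Expected payoff of R2: (1/6)·1 + (5/6)·5 = 13/3.
The largest is 53/6, so Row's best response is R1.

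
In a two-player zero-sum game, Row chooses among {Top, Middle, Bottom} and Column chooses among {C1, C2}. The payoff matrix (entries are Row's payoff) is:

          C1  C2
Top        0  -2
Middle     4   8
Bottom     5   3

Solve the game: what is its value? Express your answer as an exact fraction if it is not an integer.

Row minima: Top → -2, Middle → 4, Bottom → 3; maximin = 4.
Column maxima: C1 → 5, C2 → 8; minimax = 5.
4 ≠ 5, so there is no saddle point; optimal play is mixed.
Top is strictly dominated by Middle, so Row never plays it.
On the remaining 2×2 (Middle, Bottom vs C1, C2):
Let Row play Middle with probability p. Expected payoff against C1: 4p + 5(1−p) = −p + 5; against C2: 8p + 3(1−p) = 5p + 3.
Setting these equal: −p + 5 = 5p + 3 ⇒ −6p = -2 ⇒ p = 1/3, and the value is (-1)·(1/3) + 5 = 14/3.
For Column: with q = P(C1), equating Middle's and Bottom's payoffs gives −4q + 8 = 2q + 3 ⇒ q = 5/6.

14/3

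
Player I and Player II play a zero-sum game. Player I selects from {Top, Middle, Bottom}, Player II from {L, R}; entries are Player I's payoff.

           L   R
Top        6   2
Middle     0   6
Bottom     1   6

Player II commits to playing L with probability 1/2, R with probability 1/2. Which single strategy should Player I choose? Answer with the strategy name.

Expected payoff of Top: (1/2)·6 + (1/2)·2 = 4.
Expected payoff of Middle: (1/2)·0 + (1/2)·6 = 3.
Expected payoff of Bottom: (1/2)·1 + (1/2)·6 = 7/2.
The largest is 4, so Player I's best response is Top.

Top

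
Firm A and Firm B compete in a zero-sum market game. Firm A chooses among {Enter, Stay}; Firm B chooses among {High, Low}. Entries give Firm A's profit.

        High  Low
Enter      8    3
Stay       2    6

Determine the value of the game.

Row minima: Enter → 3, Stay → 2; maximin = 3.
Column maxima: High → 8, Low → 6; minimax = 6.
3 ≠ 6, so there is no saddle point; optimal play is mixed.
Let Firm A play Enter with probability p. Expected payoff against High: 8p + 2(1−p) = 6p + 2; against Low: 3p + 6(1−p) = −3p + 6.
Setting these equal: 6p + 2 = −3p + 6 ⇒ 9p = 4 ⇒ p = 4/9, and the value is (6)·(4/9) + 2 = 14/3.
For Firm B: with q = P(High), equating Enter's and Stay's payoffs gives 5q + 3 = −4q + 6 ⇒ q = 1/3.

14/3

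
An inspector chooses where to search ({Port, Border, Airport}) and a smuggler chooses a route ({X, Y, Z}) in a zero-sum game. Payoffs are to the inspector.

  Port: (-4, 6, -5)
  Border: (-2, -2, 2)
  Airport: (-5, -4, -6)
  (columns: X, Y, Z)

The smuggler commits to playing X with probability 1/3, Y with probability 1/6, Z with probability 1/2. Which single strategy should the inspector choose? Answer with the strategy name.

Border

Expected payoff of Port: (1/3)·(-4) + (1/6)·6 + (1/2)·(-5) = -17/6.
Expected payoff of Border: (1/3)·(-2) + (1/6)·(-2) + (1/2)·2 = 0.
Expected payoff of Airport: (1/3)·(-5) + (1/6)·(-4) + (1/2)·(-6) = -16/3.
The largest is 0, so the inspector's best response is Border.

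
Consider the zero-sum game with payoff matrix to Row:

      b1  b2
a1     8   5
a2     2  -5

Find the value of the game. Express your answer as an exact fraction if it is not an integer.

5

Row minima: a1 → 5, a2 → -5; maximin = 5.
Column maxima: b1 → 8, b2 → 5; minimax = 5.
Since maximin = minimax = 5, there is a saddle point and the value is 5.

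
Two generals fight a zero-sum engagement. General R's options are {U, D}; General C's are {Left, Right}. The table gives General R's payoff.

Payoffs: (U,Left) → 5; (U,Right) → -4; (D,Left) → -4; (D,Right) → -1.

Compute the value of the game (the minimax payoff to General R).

Row minima: U → -4, D → -4; maximin = -4.
Column maxima: Left → 5, Right → -1; minimax = -1.
-4 ≠ -1, so there is no saddle point; optimal play is mixed.
Let General R play U with probability p. Expected payoff against Left: 5p + (-4)(1−p) = 9p − 4; against Right: (-4)p + (-1)(1−p) = −3p − 1.
Setting these equal: 9p − 4 = −3p − 1 ⇒ 12p = 3 ⇒ p = 1/4, and the value is (9)·(1/4) − 4 = -7/4.
For General C: with q = P(Left), equating U's and D's payoffs gives 9q − 4 = −3q − 1 ⇒ q = 1/4.

-7/4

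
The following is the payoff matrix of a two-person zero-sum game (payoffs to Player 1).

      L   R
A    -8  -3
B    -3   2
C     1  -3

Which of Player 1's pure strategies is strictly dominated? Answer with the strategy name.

B gives a strictly higher payoff than A against every column: -3 > -8, 2 > -3.
So A is strictly dominated and Player 1 never plays it.

A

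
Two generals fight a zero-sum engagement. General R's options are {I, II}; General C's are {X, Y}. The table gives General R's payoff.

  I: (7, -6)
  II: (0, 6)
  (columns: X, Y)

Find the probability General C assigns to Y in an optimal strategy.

7/19

Row minima: I → -6, II → 0; maximin = 0.
Column maxima: X → 7, Y → 6; minimax = 6.
0 ≠ 6, so there is no saddle point; optimal play is mixed.
Let General R play I with probability p. Expected payoff against X: 7p + 0(1−p) = 7p; against Y: (-6)p + 6(1−p) = −12p + 6.
Setting these equal: 7p = −12p + 6 ⇒ 19p = 6 ⇒ p = 6/19, and the value is (7)·(6/19) = 42/19.
For General C: with q = P(X), equating I's and II's payoffs gives 13q − 6 = −6q + 6 ⇒ q = 12/19.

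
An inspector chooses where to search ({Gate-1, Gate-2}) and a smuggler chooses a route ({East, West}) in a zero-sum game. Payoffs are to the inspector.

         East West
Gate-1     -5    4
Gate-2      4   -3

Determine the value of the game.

Row minima: Gate-1 → -5, Gate-2 → -3; maximin = -3.
Column maxima: East → 4, West → 4; minimax = 4.
-3 ≠ 4, so there is no saddle point; optimal play is mixed.
Let the inspector play Gate-1 with probability p. Expected payoff against East: (-5)p + 4(1−p) = −9p + 4; against West: 4p + (-3)(1−p) = 7p − 3.
Setting these equal: −9p + 4 = 7p − 3 ⇒ −16p = -7 ⇒ p = 7/16, and the value is (-9)·(7/16) + 4 = 1/16.
For the smuggler: with q = P(East), equating Gate-1's and Gate-2's payoffs gives −9q + 4 = 7q − 3 ⇒ q = 7/16.

1/16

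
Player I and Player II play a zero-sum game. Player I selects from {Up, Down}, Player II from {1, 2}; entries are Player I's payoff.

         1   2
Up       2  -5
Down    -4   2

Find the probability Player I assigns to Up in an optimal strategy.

6/13

Row minima: Up → -5, Down → -4; maximin = -4.
Column maxima: 1 → 2, 2 → 2; minimax = 2.
-4 ≠ 2, so there is no saddle point; optimal play is mixed.
Let Player I play Up with probability p. Expected payoff against 1: 2p + (-4)(1−p) = 6p − 4; against 2: (-5)p + 2(1−p) = −7p + 2.
Setting these equal: 6p − 4 = −7p + 2 ⇒ 13p = 6 ⇒ p = 6/13, and the value is (6)·(6/13) − 4 = -16/13.
For Player II: with q = P(1), equating Up's and Down's payoffs gives 7q − 5 = −6q + 2 ⇒ q = 7/13.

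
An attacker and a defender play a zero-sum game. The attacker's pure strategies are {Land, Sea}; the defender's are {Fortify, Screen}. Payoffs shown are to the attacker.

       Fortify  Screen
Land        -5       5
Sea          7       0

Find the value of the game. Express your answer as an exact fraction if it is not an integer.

35/17

Row minima: Land → -5, Sea → 0; maximin = 0.
Column maxima: Fortify → 7, Screen → 5; minimax = 5.
0 ≠ 5, so there is no saddle point; optimal play is mixed.
Let the attacker play Land with probability p. Expected payoff against Fortify: (-5)p + 7(1−p) = −12p + 7; against Screen: 5p + 0(1−p) = 5p.
Setting these equal: −12p + 7 = 5p ⇒ −17p = -7 ⇒ p = 7/17, and the value is (-12)·(7/17) + 7 = 35/17.
For the defender: with q = P(Fortify), equating Land's and Sea's payoffs gives −10q + 5 = 7q ⇒ q = 5/17.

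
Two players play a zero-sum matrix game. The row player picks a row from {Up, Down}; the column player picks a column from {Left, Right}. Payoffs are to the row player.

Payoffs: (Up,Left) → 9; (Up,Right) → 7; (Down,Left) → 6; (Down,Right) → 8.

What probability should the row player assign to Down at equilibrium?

1/2

Row minima: Up → 7, Down → 6; maximin = 7.
Column maxima: Left → 9, Right → 8; minimax = 8.
7 ≠ 8, so there is no saddle point; optimal play is mixed.
Let the row player play Up with probability p. Expected payoff against Left: 9p + 6(1−p) = 3p + 6; against Right: 7p + 8(1−p) = −p + 8.
Setting these equal: 3p + 6 = −p + 8 ⇒ 4p = 2 ⇒ p = 1/2, and the value is (3)·(1/2) + 6 = 15/2.
For the column player: with q = P(Left), equating Up's and Down's payoffs gives 2q + 7 = −2q + 8 ⇒ q = 1/4.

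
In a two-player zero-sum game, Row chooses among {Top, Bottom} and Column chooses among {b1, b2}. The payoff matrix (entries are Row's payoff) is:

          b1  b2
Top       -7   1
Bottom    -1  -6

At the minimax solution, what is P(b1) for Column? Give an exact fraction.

7/13

Row minima: Top → -7, Bottom → -6; maximin = -6.
Column maxima: b1 → -1, b2 → 1; minimax = -1.
-6 ≠ -1, so there is no saddle point; optimal play is mixed.
Let Row play Top with probability p. Expected payoff against b1: (-7)p + (-1)(1−p) = −6p − 1; against b2: 1p + (-6)(1−p) = 7p − 6.
Setting these equal: −6p − 1 = 7p − 6 ⇒ −13p = -5 ⇒ p = 5/13, and the value is (-6)·(5/13) − 1 = -43/13.
For Column: with q = P(b1), equating Top's and Bottom's payoffs gives −8q + 1 = 5q − 6 ⇒ q = 7/13.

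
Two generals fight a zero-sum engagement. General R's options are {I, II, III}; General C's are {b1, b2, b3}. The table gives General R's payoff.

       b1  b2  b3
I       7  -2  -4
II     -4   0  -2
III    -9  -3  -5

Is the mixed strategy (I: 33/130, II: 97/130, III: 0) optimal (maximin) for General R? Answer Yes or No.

Against b1 this mix gives (33/130)·7 + (97/130)·(-4) = -157/130.
Against b2 this mix gives (33/130)·(-2) + (97/130)·0 = -33/65.
Against b3 this mix gives (33/130)·(-4) + (97/130)·(-2) = -163/65.
General C will play b3, holding General R to -163/65. Shifting weight toward the row that does better against b3 would raise this floor (the equalizing mix achieves -30/13 against both b3 and b1), so the proposed strategy is not optimal.

No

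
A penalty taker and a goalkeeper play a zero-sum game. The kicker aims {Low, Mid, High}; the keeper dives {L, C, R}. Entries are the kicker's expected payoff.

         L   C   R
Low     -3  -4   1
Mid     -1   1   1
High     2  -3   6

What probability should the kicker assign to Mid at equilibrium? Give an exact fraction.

5/7

Row minima: Low → -4, Mid → -1, High → -3; maximin = -1.
Column maxima: L → 2, C → 1, R → 6; minimax = 1.
-1 ≠ 1, so there is no saddle point; optimal play is mixed.
Low is strictly dominated by High, so the kicker never plays it.
R is strictly dominated by L (it gives the kicker strictly more in every row), so the keeper never plays it.
On the remaining 2×2 (Mid, High vs L, C):
Let the kicker play Mid with probability p. Expected payoff against L: (-1)p + 2(1−p) = −3p + 2; against C: 1p + (-3)(1−p) = 4p − 3.
Setting these equal: −3p + 2 = 4p − 3 ⇒ −7p = -5 ⇒ p = 5/7, and the value is (-3)·(5/7) + 2 = -1/7.
For the keeper: with q = P(L), equating Mid's and High's payoffs gives −2q + 1 = 5q − 3 ⇒ q = 4/7.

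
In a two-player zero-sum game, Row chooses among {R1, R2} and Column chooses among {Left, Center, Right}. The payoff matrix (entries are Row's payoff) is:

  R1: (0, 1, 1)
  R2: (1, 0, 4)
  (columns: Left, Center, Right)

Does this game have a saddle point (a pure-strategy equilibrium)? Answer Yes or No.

No

Row minima: R1 → 0, R2 → 0; maximin = 0.
Column maxima: Left → 1, Center → 1, Right → 4; minimax = 1.
0 ≠ 1, so no pure-strategy equilibrium exists.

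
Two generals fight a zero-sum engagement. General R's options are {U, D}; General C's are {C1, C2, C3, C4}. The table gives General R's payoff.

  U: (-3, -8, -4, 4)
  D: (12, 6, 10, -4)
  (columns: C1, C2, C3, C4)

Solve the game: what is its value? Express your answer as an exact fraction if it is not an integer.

-4/11

Row minima: U → -8, D → -4; maximin = -4.
Column maxima: C1 → 12, C2 → 6, C3 → 10, C4 → 4; minimax = 4.
-4 ≠ 4, so there is no saddle point; optimal play is mixed.
C1 is strictly dominated by C2 (it gives General R strictly more in every row), so General C never plays it.
C3 is strictly dominated by C2 (it gives General R strictly more in every row), so General C never plays it.
On the remaining 2×2 (U, D vs C2, C4):
Let General R play U with probability p. Expected payoff against C2: (-8)p + 6(1−p) = −14p + 6; against C4: 4p + (-4)(1−p) = 8p − 4.
Setting these equal: −14p + 6 = 8p − 4 ⇒ −22p = -10 ⇒ p = 5/11, and the value is (-14)·(5/11) + 6 = -4/11.
For General C: with q = P(C2), equating U's and D's payoffs gives −12q + 4 = 10q − 4 ⇒ q = 4/11.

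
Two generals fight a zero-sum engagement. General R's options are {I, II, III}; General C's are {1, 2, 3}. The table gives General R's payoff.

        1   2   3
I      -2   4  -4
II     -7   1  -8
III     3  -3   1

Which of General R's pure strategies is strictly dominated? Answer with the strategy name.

I gives a strictly higher payoff than II against every column: -2 > -7, 4 > 1, -4 > -8.
So II is strictly dominated and General R never plays it.

II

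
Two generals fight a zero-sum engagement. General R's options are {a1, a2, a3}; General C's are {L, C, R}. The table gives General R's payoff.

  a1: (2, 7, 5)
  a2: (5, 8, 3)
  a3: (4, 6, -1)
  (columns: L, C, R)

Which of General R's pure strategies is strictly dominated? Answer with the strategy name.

a2 gives a strictly higher payoff than a3 against every column: 5 > 4, 8 > 6, 3 > -1.
So a3 is strictly dominated and General R never plays it.

a3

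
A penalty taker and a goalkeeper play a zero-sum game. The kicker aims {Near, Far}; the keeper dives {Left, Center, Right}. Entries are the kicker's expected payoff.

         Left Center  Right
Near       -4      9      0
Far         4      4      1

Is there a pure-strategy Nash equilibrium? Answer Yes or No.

Row minima: Near → -4, Far → 1; maximin = 1.
Column maxima: Left → 4, Center → 9, Right → 1; minimax = 1.
maximin = minimax = 1, so a saddle point exists.

Yes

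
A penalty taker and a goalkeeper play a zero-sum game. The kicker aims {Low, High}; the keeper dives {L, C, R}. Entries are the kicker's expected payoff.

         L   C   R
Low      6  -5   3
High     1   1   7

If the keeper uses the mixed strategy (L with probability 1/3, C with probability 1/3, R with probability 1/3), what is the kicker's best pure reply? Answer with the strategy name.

Expected payoff of Low: (1/3)·6 + (1/3)·(-5) + (1/3)·3 = 4/3.
Expected payoff of High: (1/3)·1 + (1/3)·1 + (1/3)·7 = 3.
The largest is 3, so the kicker's best response is High.

High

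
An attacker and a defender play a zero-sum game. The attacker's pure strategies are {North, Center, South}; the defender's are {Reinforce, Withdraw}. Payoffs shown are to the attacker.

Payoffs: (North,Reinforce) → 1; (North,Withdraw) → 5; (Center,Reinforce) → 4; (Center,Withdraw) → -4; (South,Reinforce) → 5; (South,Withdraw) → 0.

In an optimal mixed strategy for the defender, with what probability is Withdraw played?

Row minima: North → 1, Center → -4, South → 0; maximin = 1.
Column maxima: Reinforce → 5, Withdraw → 5; minimax = 5.
1 ≠ 5, so there is no saddle point; optimal play is mixed.
Center is strictly dominated by South, so the attacker never plays it.
On the remaining 2×2 (North, South vs Reinforce, Withdraw):
Let the attacker play North with probability p. Expected payoff against Reinforce: 1p + 5(1−p) = −4p + 5; against Withdraw: 5p + 0(1−p) = 5p.
Setting these equal: −4p + 5 = 5p ⇒ −9p = -5 ⇒ p = 5/9, and the value is (-4)·(5/9) + 5 = 25/9.
For the defender: with q = P(Reinforce), equating North's and South's payoffs gives −4q + 5 = 5q ⇒ q = 5/9.

4/9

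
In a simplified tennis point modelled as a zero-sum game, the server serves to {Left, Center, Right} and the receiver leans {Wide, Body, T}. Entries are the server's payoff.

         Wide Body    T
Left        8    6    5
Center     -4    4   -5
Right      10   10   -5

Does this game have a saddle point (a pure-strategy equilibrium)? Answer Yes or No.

Yes

Row minima: Left → 5, Center → -5, Right → -5; maximin = 5.
Column maxima: Wide → 10, Body → 10, T → 5; minimax = 5.
maximin = minimax = 5, so a saddle point exists.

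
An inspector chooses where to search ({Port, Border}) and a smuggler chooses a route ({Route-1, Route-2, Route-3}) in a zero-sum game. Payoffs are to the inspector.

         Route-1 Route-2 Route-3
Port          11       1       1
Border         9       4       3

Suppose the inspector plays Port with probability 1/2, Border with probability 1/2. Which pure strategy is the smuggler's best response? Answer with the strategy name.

Route-3

If the smuggler plays Route-1, the inspector's expected payoff is (1/2)·11 + (1/2)·9 = 10.
If the smuggler plays Route-2, the inspector's expected payoff is (1/2)·1 + (1/2)·4 = 5/2.
If the smuggler plays Route-3, the inspector's expected payoff is (1/2)·1 + (1/2)·3 = 2.
The smuggler minimizes the inspector's payoff; the smallest is 2, so the best response is Route-3.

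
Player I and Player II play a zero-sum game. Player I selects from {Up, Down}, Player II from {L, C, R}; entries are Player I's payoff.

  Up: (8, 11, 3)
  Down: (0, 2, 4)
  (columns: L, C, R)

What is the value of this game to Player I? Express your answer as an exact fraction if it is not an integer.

Row minima: Up → 3, Down → 0; maximin = 3.
Column maxima: L → 8, C → 11, R → 4; minimax = 4.
3 ≠ 4, so there is no saddle point; optimal play is mixed.
C is strictly dominated by L (it gives Player I strictly more in every row), so Player II never plays it.
On the remaining 2×2 (Up, Down vs L, R):
Let Player I play Up with probability p. Expected payoff against L: 8p + 0(1−p) = 8p; against R: 3p + 4(1−p) = −p + 4.
Setting these equal: 8p = −p + 4 ⇒ 9p = 4 ⇒ p = 4/9, and the value is (8)·(4/9) = 32/9.
For Player II: with q = P(L), equating Up's and Down's payoffs gives 5q + 3 = −4q + 4 ⇒ q = 1/9.

32/9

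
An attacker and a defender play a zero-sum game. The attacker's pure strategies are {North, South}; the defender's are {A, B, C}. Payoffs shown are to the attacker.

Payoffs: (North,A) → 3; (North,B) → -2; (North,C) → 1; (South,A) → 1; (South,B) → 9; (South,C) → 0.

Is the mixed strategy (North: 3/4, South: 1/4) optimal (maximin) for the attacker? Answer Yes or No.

Against A this mix gives (3/4)·3 + (1/4)·1 = 5/2.
Against B this mix gives (3/4)·(-2) + (1/4)·9 = 3/4.
Against C this mix gives (3/4)·1 + (1/4)·0 = 3/4.
All of the defender's active replies (B, C) yield 3/4, and no column does worse for the attacker. The mix makes the defender indifferent and guarantees 3/4, so it is optimal.

Yes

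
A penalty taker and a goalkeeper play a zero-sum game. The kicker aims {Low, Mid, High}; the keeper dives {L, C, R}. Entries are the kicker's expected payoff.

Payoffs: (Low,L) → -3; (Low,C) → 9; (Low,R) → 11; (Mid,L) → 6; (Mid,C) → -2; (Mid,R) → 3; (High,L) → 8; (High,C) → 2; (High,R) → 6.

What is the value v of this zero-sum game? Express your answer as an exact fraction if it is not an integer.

Row minima: Low → -3, Mid → -2, High → 2; maximin = 2.
Column maxima: L → 8, C → 9, R → 11; minimax = 8.
2 ≠ 8, so there is no saddle point; optimal play is mixed.
Mid is strictly dominated by High, so the kicker never plays it.
R is strictly dominated by C (it gives the kicker strictly more in every row), so the keeper never plays it.
On the remaining 2×2 (Low, High vs L, C):
Let the kicker play Low with probability p. Expected payoff against L: (-3)p + 8(1−p) = −11p + 8; against C: 9p + 2(1−p) = 7p + 2.
Setting these equal: −11p + 8 = 7p + 2 ⇒ −18p = -6 ⇒ p = 1/3, and the value is (-11)·(1/3) + 8 = 13/3.
For the keeper: with q = P(L), equating Low's and High's payoffs gives −12q + 9 = 6q + 2 ⇒ q = 7/18.

13/3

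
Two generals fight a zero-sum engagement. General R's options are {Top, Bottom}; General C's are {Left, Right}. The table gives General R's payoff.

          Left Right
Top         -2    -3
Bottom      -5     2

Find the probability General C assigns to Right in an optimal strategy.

3/8

Row minima: Top → -3, Bottom → -5; maximin = -3.
Column maxima: Left → -2, Right → 2; minimax = -2.
-3 ≠ -2, so there is no saddle point; optimal play is mixed.
Let General R play Top with probability p. Expected payoff against Left: (-2)p + (-5)(1−p) = 3p − 5; against Right: (-3)p + 2(1−p) = −5p + 2.
Setting these equal: 3p − 5 = −5p + 2 ⇒ 8p = 7 ⇒ p = 7/8, and the value is (3)·(7/8) − 5 = -19/8.
For General C: with q = P(Left), equating Top's and Bottom's payoffs gives q − 3 = −7q + 2 ⇒ q = 5/8.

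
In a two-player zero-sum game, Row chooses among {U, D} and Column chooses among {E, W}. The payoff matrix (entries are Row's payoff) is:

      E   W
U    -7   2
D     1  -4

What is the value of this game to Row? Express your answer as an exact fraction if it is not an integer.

-13/7

Row minima: U → -7, D → -4; maximin = -4.
Column maxima: E → 1, W → 2; minimax = 1.
-4 ≠ 1, so there is no saddle point; optimal play is mixed.
Let Row play U with probability p. Expected payoff against E: (-7)p + 1(1−p) = −8p + 1; against W: 2p + (-4)(1−p) = 6p − 4.
Setting these equal: −8p + 1 = 6p − 4 ⇒ −14p = -5 ⇒ p = 5/14, and the value is (-8)·(5/14) + 1 = -13/7.
For Column: with q = P(E), equating U's and D's payoffs gives −9q + 2 = 5q − 4 ⇒ q = 3/7.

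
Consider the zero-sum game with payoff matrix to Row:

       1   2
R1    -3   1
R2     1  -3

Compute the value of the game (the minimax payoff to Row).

Row minima: R1 → -3, R2 → -3; maximin = -3.
Column maxima: 1 → 1, 2 → 1; minimax = 1.
-3 ≠ 1, so there is no saddle point; optimal play is mixed.
Let Row play R1 with probability p. Expected payoff against 1: (-3)p + 1(1−p) = −4p + 1; against 2: 1p + (-3)(1−p) = 4p − 3.
Setting these equal: −4p + 1 = 4p − 3 ⇒ −8p = -4 ⇒ p = 1/2, and the value is (-4)·(1/2) + 1 = -1.
For Column: with q = P(1), equating R1's and R2's payoffs gives −4q + 1 = 4q − 3 ⇒ q = 1/2.

-1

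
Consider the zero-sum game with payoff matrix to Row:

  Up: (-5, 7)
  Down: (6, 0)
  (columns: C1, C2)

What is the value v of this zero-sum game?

Row minima: Up → -5, Down → 0; maximin = 0.
Column maxima: C1 → 6, C2 → 7; minimax = 6.
0 ≠ 6, so there is no saddle point; optimal play is mixed.
Let Row play Up with probability p. Expected payoff against C1: (-5)p + 6(1−p) = −11p + 6; against C2: 7p + 0(1−p) = 7p.
Setting these equal: −11p + 6 = 7p ⇒ −18p = -6 ⇒ p = 1/3, and the value is (-11)·(1/3) + 6 = 7/3.
For Column: with q = P(C1), equating Up's and Down's payoffs gives −12q + 7 = 6q ⇒ q = 7/18.

7/3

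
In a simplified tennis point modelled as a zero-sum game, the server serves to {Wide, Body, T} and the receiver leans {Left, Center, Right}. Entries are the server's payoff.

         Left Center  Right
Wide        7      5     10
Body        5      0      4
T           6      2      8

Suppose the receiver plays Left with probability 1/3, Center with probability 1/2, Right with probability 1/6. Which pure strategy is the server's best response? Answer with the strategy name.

Wide

Expected payoff of Wide: (1/3)·7 + (1/2)·5 + (1/6)·10 = 13/2.
Expected payoff of Body: (1/3)·5 + (1/2)·0 + (1/6)·4 = 7/3.
Expected payoff of T: (1/3)·6 + (1/2)·2 + (1/6)·8 = 13/3.
The largest is 13/2, so the server's best response is Wide.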